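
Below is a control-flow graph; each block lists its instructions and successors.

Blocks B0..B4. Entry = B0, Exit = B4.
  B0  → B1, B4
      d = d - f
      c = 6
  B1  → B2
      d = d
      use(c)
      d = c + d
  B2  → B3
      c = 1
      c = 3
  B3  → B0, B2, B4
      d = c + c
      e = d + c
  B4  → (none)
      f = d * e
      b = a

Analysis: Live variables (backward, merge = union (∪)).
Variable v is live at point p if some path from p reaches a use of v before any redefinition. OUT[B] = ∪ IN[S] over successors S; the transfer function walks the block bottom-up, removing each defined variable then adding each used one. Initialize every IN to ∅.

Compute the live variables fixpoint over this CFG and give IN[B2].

Answer: {a, f}

Working:
Converged values:
  B0:   IN={a, d, e, f}   OUT={a, c, d, e, f}
  B1:   IN={a, c, d, f}   OUT={a, f}
  B2:   IN={a, f}   OUT={a, c, f}
  B3:   IN={a, c, f}   OUT={a, d, e, f}
  B4:   IN={a, d, e}   OUT={}

Merge at B2: OUT[B2] = IN[B3] = {a, c, f}
Applying B2's transfer function to that OUT value gives IN[B2] (row B2 above).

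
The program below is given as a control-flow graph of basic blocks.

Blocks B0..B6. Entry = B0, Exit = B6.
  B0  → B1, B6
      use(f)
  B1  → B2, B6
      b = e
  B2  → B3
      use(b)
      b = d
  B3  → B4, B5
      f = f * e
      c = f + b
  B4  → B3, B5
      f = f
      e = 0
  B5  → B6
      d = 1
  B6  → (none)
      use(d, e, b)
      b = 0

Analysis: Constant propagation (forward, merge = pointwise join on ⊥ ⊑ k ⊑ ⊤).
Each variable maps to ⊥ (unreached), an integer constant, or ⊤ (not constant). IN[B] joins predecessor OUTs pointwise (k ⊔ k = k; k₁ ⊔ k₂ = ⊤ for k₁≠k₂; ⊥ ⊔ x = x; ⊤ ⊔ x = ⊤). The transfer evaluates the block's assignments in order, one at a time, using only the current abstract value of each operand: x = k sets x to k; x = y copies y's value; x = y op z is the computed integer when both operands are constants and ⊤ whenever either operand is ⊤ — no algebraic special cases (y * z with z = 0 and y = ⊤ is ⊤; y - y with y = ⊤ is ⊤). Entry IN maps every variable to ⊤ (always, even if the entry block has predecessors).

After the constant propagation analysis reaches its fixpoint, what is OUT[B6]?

Answer: {a: ⊤, b: 0, c: ⊤, d: ⊤, e: ⊤, f: ⊤}

Derivation:
Fixpoint table:
  B0: | IN=(all ⊤) | OUT=(all ⊤)
  B1: | IN=(all ⊤) | OUT=(all ⊤)
  B2: | IN=(all ⊤) | OUT=(all ⊤)
  B3: | IN=(all ⊤) | OUT=(all ⊤)
  B4: | IN=(all ⊤) | OUT={e:0; rest ⊤}
  B5: | IN=(all ⊤) | OUT={d:1; rest ⊤}
  B6: | IN=(all ⊤) | OUT={b:0; rest ⊤}

Merge at B6: IN[B6] = OUT[B0] ⊔ OUT[B1] ⊔ OUT[B5] = {a: ⊤, b: ⊤, c: ⊤, d: ⊤, e: ⊤, f: ⊤}
Applying B6's transfer function to that IN value gives OUT[B6] (row B6 above).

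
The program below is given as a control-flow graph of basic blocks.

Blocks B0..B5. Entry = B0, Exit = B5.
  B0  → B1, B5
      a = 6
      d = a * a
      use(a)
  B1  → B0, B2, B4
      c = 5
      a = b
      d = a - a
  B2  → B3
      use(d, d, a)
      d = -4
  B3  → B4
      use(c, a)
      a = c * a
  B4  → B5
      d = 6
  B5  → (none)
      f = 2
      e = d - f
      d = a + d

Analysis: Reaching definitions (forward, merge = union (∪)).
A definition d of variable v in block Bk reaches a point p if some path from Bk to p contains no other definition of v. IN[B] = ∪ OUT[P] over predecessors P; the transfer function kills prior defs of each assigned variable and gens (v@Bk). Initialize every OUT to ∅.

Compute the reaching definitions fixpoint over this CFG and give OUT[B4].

Answer: {a@B1, a@B3, c@B1, d@B4}

Derivation:
Converged values:
  B0:  IN={a@B1, c@B1, d@B1}  OUT={a@B0, c@B1, d@B0}
  B1:  IN={a@B0, c@B1, d@B0}  OUT={a@B1, c@B1, d@B1}
  B2:  IN={a@B1, c@B1, d@B1}  OUT={a@B1, c@B1, d@B2}
  B3:  IN={a@B1, c@B1, d@B2}  OUT={a@B3, c@B1, d@B2}
  B4:  IN={a@B1, a@B3, c@B1, d@B1, d@B2}  OUT={a@B1, a@B3, c@B1, d@B4}
  B5:  IN={a@B0, a@B1, a@B3, c@B1, d@B0, d@B4}  OUT={a@B0, a@B1, a@B3, c@B1, d@B5, e@B5, f@B5}

Merge at B4: IN[B4] = OUT[B1] ⊔ OUT[B3] = {a@B1, a@B3, c@B1, d@B1, d@B2}
Applying B4's transfer function to that IN value gives OUT[B4] (row B4 above).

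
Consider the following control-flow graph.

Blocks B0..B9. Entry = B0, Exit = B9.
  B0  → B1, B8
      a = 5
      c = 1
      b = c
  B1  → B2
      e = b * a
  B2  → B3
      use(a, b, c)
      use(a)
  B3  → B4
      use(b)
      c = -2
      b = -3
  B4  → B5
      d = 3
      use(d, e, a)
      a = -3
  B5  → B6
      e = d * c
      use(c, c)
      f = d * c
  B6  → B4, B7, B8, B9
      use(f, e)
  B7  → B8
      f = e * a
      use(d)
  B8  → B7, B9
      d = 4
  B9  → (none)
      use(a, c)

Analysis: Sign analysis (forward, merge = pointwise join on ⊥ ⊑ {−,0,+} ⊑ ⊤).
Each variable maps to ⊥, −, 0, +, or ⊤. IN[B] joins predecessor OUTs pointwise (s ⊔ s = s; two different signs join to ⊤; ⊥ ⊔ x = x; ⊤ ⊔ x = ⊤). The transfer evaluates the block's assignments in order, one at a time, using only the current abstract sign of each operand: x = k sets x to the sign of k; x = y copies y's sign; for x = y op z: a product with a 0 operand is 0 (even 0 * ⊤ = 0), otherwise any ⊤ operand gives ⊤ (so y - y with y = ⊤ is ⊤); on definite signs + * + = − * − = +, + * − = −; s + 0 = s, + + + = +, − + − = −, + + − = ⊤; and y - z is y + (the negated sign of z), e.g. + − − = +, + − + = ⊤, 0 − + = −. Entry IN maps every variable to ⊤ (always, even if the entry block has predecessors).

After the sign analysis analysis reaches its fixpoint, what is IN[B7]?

Converged values:
  B0: | IN=(all ⊤) | OUT={a:+, b:+, c:+; rest ⊤}
  B1: | IN={a:+, b:+, c:+; rest ⊤} | OUT={a:+, b:+, c:+, e:+; rest ⊤}
  B2: | IN={a:+, b:+, c:+, e:+; rest ⊤} | OUT={a:+, b:+, c:+, e:+; rest ⊤}
  B3: | IN={a:+, b:+, c:+, e:+; rest ⊤} | OUT={a:+, b:-, c:-, e:+; rest ⊤}
  B4: | IN={b:-, c:-; rest ⊤} | OUT={a:-, b:-, c:-, d:+; rest ⊤}
  B5: | IN={a:-, b:-, c:-, d:+; rest ⊤} | OUT={a:-, b:-, c:-, d:+, e:-, f:-; rest ⊤}
  B6: | IN={a:-, b:-, c:-, d:+, e:-, f:-; rest ⊤} | OUT={a:-, b:-, c:-, d:+, e:-, f:-; rest ⊤}
  B7: | IN={d:+; rest ⊤} | OUT={d:+; rest ⊤}
  B8: | IN=(all ⊤) | OUT={d:+; rest ⊤}
  B9: | IN={d:+; rest ⊤} | OUT={d:+; rest ⊤}

Merge at B7: IN[B7] = OUT[B6] ⊔ OUT[B8] = {a: ⊤, b: ⊤, c: ⊤, d: +, e: ⊤, f: ⊤}

Answer: {a: ⊤, b: ⊤, c: ⊤, d: +, e: ⊤, f: ⊤}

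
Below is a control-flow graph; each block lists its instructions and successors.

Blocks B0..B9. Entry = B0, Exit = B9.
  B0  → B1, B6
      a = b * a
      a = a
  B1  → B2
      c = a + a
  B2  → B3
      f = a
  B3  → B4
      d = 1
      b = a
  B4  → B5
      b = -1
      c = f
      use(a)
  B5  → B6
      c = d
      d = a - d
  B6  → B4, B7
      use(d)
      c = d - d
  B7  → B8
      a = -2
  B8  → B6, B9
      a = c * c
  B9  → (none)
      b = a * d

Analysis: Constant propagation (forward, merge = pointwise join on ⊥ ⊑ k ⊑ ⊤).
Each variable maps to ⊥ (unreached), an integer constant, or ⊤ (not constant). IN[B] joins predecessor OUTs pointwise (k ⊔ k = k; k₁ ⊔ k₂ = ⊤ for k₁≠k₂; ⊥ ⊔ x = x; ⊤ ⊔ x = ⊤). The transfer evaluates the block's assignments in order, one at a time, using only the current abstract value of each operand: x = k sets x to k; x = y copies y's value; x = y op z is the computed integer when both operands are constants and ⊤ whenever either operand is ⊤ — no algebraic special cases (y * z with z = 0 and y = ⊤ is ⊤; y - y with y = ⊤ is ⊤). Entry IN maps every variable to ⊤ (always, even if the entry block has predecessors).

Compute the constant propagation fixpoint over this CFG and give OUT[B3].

Converged values:
  B0: | IN=(all ⊤) | OUT=(all ⊤)
  B1: | IN=(all ⊤) | OUT=(all ⊤)
  B2: | IN=(all ⊤) | OUT=(all ⊤)
  B3: | IN=(all ⊤) | OUT={d:1; rest ⊤}
  B4: | IN=(all ⊤) | OUT={b:-1; rest ⊤}
  B5: | IN={b:-1; rest ⊤} | OUT={b:-1; rest ⊤}
  B6: | IN=(all ⊤) | OUT=(all ⊤)
  B7: | IN=(all ⊤) | OUT={a:-2; rest ⊤}
  B8: | IN={a:-2; rest ⊤} | OUT=(all ⊤)
  B9: | IN=(all ⊤) | OUT=(all ⊤)

Merge at B3: IN[B3] = OUT[B2] = {a: ⊤, b: ⊤, c: ⊤, d: ⊤, e: ⊤, f: ⊤}
Applying B3's transfer function to that IN value gives OUT[B3] (row B3 above).

Answer: {a: ⊤, b: ⊤, c: ⊤, d: 1, e: ⊤, f: ⊤}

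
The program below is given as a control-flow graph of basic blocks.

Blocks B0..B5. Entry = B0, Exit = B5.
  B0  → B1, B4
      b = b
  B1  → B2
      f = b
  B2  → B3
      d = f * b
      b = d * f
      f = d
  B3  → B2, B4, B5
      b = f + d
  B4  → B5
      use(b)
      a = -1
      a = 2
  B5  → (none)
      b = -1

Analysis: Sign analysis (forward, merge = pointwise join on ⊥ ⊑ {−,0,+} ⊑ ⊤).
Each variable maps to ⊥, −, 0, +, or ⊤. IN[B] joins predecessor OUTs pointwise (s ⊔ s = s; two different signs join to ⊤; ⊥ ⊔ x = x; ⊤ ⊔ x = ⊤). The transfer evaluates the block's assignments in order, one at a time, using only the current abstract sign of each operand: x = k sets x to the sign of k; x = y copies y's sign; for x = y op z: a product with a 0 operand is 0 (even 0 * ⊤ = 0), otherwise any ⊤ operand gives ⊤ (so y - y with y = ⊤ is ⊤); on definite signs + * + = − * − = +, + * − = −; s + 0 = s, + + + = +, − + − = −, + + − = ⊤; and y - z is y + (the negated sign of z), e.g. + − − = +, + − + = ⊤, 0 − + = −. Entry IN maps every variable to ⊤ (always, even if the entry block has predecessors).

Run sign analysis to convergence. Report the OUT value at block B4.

Answer: {a: +, b: ⊤, c: ⊤, d: ⊤, e: ⊤, f: ⊤}

Working:
Fixpoint table:
  B0:  IN=(all ⊤)  OUT=(all ⊤)
  B1:  IN=(all ⊤)  OUT=(all ⊤)
  B2:  IN=(all ⊤)  OUT=(all ⊤)
  B3:  IN=(all ⊤)  OUT=(all ⊤)
  B4:  IN=(all ⊤)  OUT={a:+; rest ⊤}
  B5:  IN=(all ⊤)  OUT={b:-; rest ⊤}

Merge at B4: IN[B4] = OUT[B0] ⊔ OUT[B3] = {a: ⊤, b: ⊤, c: ⊤, d: ⊤, e: ⊤, f: ⊤}
Applying B4's transfer function to that IN value gives OUT[B4] (row B4 above).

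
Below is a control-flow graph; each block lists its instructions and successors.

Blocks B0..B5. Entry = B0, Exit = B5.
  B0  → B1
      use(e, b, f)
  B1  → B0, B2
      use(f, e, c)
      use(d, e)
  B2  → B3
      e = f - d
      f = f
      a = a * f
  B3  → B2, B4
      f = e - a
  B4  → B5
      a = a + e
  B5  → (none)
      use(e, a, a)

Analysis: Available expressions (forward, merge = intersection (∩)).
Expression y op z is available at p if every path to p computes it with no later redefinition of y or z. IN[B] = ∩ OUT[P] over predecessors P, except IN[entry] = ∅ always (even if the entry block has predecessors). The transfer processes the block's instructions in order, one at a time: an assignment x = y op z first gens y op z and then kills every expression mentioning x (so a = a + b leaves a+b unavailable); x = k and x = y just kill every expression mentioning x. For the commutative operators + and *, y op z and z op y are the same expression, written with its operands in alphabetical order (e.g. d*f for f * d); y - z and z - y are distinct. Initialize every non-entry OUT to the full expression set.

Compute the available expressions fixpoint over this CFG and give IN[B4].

Answer: {e-a}

Derivation:
Fixpoint table:
  B0:   IN={}   OUT={}
  B1:   IN={}   OUT={}
  B2:   IN={}   OUT={}
  B3:   IN={}   OUT={e-a}
  B4:   IN={e-a}   OUT={}
  B5:   IN={}   OUT={}

Merge at B4: IN[B4] = OUT[B3] = {e-a}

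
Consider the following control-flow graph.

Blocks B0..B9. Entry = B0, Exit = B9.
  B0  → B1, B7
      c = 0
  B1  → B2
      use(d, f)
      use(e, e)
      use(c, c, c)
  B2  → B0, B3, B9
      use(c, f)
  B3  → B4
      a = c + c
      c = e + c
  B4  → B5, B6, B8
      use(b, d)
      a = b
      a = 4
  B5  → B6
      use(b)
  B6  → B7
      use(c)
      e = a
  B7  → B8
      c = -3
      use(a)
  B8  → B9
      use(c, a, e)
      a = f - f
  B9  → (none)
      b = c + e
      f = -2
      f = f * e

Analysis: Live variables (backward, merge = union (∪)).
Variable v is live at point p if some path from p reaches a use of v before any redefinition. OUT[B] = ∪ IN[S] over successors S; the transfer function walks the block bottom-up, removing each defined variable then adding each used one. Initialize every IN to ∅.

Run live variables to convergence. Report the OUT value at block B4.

Answer: {a, b, c, e, f}

Trace:
Per-block solution:
  B0: | IN={a, b, d, e, f} | OUT={a, b, c, d, e, f}
  B1: | IN={a, b, c, d, e, f} | OUT={a, b, c, d, e, f}
  B2: | IN={a, b, c, d, e, f} | OUT={a, b, c, d, e, f}
  B3: | IN={b, c, d, e, f} | OUT={b, c, d, e, f}
  B4: | IN={b, c, d, e, f} | OUT={a, b, c, e, f}
  B5: | IN={a, b, c, f} | OUT={a, c, f}
  B6: | IN={a, c, f} | OUT={a, e, f}
  B7: | IN={a, e, f} | OUT={a, c, e, f}
  B8: | IN={a, c, e, f} | OUT={c, e}
  B9: | IN={c, e} | OUT={}

Merge at B4: OUT[B4] = IN[B5] ⊔ IN[B6] ⊔ IN[B8] = {a, b, c, e, f}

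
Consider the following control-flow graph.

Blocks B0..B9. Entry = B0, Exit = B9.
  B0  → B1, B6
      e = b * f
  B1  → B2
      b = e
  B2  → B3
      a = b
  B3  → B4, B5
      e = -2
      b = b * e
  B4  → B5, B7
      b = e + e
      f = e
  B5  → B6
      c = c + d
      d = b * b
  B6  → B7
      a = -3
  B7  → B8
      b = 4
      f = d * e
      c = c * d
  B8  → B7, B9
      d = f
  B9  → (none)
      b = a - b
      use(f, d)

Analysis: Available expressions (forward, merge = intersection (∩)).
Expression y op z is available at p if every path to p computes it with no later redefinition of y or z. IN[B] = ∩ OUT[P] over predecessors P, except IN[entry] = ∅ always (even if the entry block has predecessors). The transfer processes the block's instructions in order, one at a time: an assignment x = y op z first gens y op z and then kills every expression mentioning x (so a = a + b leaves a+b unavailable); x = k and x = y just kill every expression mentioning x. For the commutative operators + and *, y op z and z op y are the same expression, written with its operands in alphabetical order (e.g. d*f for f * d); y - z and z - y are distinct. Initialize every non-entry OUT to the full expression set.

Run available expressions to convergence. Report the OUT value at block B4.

Answer: {e+e}

Trace:
Per-block solution:
  B0: | IN={} | OUT={b*f}
  B1: | IN={b*f} | OUT={}
  B2: | IN={} | OUT={}
  B3: | IN={} | OUT={}
  B4: | IN={} | OUT={e+e}
  B5: | IN={} | OUT={b*b}
  B6: | IN={} | OUT={}
  B7: | IN={} | OUT={d*e}
  B8: | IN={d*e} | OUT={}
  B9: | IN={} | OUT={}

Merge at B4: IN[B4] = OUT[B3] = {}
Applying B4's transfer function to that IN value gives OUT[B4] (row B4 above).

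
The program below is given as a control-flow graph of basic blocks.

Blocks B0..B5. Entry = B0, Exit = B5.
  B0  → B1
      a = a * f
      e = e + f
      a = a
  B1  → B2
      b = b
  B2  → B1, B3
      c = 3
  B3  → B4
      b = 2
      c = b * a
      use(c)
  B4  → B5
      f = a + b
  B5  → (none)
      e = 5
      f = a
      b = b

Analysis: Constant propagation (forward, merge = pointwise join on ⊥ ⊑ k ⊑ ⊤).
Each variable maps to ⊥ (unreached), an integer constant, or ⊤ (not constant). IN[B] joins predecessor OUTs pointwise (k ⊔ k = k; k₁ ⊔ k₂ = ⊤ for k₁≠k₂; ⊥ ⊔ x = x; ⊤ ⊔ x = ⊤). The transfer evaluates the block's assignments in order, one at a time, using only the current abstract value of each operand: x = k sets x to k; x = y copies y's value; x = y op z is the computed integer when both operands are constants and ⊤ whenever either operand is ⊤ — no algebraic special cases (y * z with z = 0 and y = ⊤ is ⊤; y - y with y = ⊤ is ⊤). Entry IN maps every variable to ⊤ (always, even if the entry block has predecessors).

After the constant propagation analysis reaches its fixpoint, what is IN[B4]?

Answer: {a: ⊤, b: 2, c: ⊤, d: ⊤, e: ⊤, f: ⊤}

Derivation:
Converged values:
  B0: | IN=(all ⊤) | OUT=(all ⊤)
  B1: | IN=(all ⊤) | OUT=(all ⊤)
  B2: | IN=(all ⊤) | OUT={c:3; rest ⊤}
  B3: | IN={c:3; rest ⊤} | OUT={b:2; rest ⊤}
  B4: | IN={b:2; rest ⊤} | OUT={b:2; rest ⊤}
  B5: | IN={b:2; rest ⊤} | OUT={b:2, e:5; rest ⊤}

Merge at B4: IN[B4] = OUT[B3] = {a: ⊤, b: 2, c: ⊤, d: ⊤, e: ⊤, f: ⊤}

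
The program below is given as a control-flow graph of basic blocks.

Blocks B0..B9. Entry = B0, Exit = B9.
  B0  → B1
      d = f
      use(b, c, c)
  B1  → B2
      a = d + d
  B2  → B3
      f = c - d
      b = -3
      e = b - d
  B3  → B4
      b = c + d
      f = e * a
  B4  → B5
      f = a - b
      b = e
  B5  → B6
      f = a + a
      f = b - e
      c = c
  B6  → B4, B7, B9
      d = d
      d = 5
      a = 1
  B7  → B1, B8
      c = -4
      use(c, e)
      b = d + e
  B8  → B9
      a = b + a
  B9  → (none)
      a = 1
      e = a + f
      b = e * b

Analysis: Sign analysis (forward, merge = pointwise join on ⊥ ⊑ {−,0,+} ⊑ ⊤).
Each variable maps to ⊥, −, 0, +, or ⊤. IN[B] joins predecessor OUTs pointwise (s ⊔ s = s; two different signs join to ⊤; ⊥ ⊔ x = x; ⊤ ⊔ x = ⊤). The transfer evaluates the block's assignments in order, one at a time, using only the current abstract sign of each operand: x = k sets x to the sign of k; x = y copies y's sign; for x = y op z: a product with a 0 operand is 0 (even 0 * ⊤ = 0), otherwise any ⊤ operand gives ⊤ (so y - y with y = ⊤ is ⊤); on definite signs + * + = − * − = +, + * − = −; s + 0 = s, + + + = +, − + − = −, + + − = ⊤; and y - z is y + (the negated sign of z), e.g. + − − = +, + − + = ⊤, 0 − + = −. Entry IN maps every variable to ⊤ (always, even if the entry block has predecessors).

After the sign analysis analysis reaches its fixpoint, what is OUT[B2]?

Answer: {a: ⊤, b: -, c: ⊤, d: ⊤, e: ⊤, f: ⊤}

Working:
Per-block solution:
  B0: | IN=(all ⊤) | OUT=(all ⊤)
  B1: | IN=(all ⊤) | OUT=(all ⊤)
  B2: | IN=(all ⊤) | OUT={b:-; rest ⊤}
  B3: | IN={b:-; rest ⊤} | OUT=(all ⊤)
  B4: | IN=(all ⊤) | OUT=(all ⊤)
  B5: | IN=(all ⊤) | OUT=(all ⊤)
  B6: | IN=(all ⊤) | OUT={a:+, d:+; rest ⊤}
  B7: | IN={a:+, d:+; rest ⊤} | OUT={a:+, c:-, d:+; rest ⊤}
  B8: | IN={a:+, c:-, d:+; rest ⊤} | OUT={c:-, d:+; rest ⊤}
  B9: | IN={d:+; rest ⊤} | OUT={a:+, d:+; rest ⊤}

Merge at B2: IN[B2] = OUT[B1] = {a: ⊤, b: ⊤, c: ⊤, d: ⊤, e: ⊤, f: ⊤}
Applying B2's transfer function to that IN value gives OUT[B2] (row B2 above).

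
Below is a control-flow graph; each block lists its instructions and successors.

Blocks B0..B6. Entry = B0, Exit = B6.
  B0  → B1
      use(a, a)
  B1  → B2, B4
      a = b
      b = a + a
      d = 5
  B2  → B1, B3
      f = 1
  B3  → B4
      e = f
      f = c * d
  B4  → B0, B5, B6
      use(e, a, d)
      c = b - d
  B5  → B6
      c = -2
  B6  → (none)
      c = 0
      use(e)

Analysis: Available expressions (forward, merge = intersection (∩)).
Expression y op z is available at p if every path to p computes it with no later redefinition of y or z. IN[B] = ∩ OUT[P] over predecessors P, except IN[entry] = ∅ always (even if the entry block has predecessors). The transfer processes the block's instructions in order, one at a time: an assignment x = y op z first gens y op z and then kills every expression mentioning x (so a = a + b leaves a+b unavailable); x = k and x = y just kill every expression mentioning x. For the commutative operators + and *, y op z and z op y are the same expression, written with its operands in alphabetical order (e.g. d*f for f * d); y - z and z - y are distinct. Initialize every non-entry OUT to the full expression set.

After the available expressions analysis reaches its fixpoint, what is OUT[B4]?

Answer: {a+a, b-d}

Trace:
Converged values:
  B0:  IN={}  OUT={}
  B1:  IN={}  OUT={a+a}
  B2:  IN={a+a}  OUT={a+a}
  B3:  IN={a+a}  OUT={a+a, c*d}
  B4:  IN={a+a}  OUT={a+a, b-d}
  B5:  IN={a+a, b-d}  OUT={a+a, b-d}
  B6:  IN={a+a, b-d}  OUT={a+a, b-d}

Merge at B4: IN[B4] = OUT[B1] ∩ OUT[B3] = {a+a}
Applying B4's transfer function to that IN value gives OUT[B4] (row B4 above).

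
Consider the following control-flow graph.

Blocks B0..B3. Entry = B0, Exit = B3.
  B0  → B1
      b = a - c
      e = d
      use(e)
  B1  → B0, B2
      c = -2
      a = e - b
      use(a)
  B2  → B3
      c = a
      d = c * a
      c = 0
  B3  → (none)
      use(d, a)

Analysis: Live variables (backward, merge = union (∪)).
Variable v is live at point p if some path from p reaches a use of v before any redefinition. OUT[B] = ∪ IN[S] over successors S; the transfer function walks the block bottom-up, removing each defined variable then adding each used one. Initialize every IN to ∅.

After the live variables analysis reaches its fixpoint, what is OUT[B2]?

Converged values:
  B0: | IN={a, c, d} | OUT={b, d, e}
  B1: | IN={b, d, e} | OUT={a, c, d}
  B2: | IN={a} | OUT={a, d}
  B3: | IN={a, d} | OUT={}

Merge at B2: OUT[B2] = IN[B3] = {a, d}

Answer: {a, d}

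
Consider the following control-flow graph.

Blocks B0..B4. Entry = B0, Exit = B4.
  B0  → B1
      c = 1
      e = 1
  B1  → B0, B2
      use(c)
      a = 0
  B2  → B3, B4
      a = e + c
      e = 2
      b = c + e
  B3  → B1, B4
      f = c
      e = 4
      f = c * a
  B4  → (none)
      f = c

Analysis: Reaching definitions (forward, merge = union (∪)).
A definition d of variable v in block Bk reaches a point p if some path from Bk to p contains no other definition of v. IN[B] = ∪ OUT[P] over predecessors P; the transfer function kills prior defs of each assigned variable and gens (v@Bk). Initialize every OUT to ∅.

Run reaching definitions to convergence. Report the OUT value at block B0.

Answer: {a@B1, b@B2, c@B0, e@B0, f@B3}

Derivation:
Fixpoint table:
  B0: | IN={a@B1, b@B2, c@B0, e@B0, e@B3, f@B3} | OUT={a@B1, b@B2, c@B0, e@B0, f@B3}
  B1: | IN={a@B1, a@B2, b@B2, c@B0, e@B0, e@B3, f@B3} | OUT={a@B1, b@B2, c@B0, e@B0, e@B3, f@B3}
  B2: | IN={a@B1, b@B2, c@B0, e@B0, e@B3, f@B3} | OUT={a@B2, b@B2, c@B0, e@B2, f@B3}
  B3: | IN={a@B2, b@B2, c@B0, e@B2, f@B3} | OUT={a@B2, b@B2, c@B0, e@B3, f@B3}
  B4: | IN={a@B2, b@B2, c@B0, e@B2, e@B3, f@B3} | OUT={a@B2, b@B2, c@B0, e@B2, e@B3, f@B4}

Merge at B0 (entry node, so the boundary value {} is joined with the incoming edge(s)): IN[B0] = {} ⊔ OUT[B1] = {a@B1, b@B2, c@B0, e@B0, e@B3, f@B3}
Applying B0's transfer function to that IN value gives OUT[B0] (row B0 above).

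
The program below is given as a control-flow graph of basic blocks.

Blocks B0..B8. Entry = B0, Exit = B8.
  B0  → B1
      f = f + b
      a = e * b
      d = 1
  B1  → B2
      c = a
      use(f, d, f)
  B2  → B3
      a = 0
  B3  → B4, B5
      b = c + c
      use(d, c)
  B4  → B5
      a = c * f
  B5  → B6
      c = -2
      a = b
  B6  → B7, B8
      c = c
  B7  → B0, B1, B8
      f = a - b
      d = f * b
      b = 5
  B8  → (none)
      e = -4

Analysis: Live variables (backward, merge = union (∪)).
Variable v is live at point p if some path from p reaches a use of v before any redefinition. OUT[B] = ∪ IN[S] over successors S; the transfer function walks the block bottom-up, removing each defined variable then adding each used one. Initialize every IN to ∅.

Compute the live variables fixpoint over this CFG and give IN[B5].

Converged values:
  B0:   IN={b, e, f}   OUT={a, d, e, f}
  B1:   IN={a, d, e, f}   OUT={c, d, e, f}
  B2:   IN={c, d, e, f}   OUT={c, d, e, f}
  B3:   IN={c, d, e, f}   OUT={b, c, e, f}
  B4:   IN={b, c, e, f}   OUT={b, e}
  B5:   IN={b, e}   OUT={a, b, c, e}
  B6:   IN={a, b, c, e}   OUT={a, b, e}
  B7:   IN={a, b, e}   OUT={a, b, d, e, f}
  B8:   IN={}   OUT={}

Merge at B5: OUT[B5] = IN[B6] = {a, b, c, e}
Applying B5's transfer function to that OUT value gives IN[B5] (row B5 above).

Answer: {b, e}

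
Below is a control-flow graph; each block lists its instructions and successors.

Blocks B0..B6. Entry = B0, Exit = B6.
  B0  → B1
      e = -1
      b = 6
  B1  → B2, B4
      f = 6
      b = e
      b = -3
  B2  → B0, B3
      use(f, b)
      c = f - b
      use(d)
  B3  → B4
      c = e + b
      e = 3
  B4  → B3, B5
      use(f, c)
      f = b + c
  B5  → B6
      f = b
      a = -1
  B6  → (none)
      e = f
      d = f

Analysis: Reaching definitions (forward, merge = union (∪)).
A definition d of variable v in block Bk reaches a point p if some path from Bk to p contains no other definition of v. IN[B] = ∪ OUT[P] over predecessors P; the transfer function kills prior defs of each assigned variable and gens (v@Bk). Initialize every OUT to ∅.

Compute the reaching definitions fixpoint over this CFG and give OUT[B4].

Fixpoint table:
  B0:   IN={b@B1, c@B2, e@B0, f@B1}   OUT={b@B0, c@B2, e@B0, f@B1}
  B1:   IN={b@B0, c@B2, e@B0, f@B1}   OUT={b@B1, c@B2, e@B0, f@B1}
  B2:   IN={b@B1, c@B2, e@B0, f@B1}   OUT={b@B1, c@B2, e@B0, f@B1}
  B3:   IN={b@B1, c@B2, c@B3, e@B0, e@B3, f@B1, f@B4}   OUT={b@B1, c@B3, e@B3, f@B1, f@B4}
  B4:   IN={b@B1, c@B2, c@B3, e@B0, e@B3, f@B1, f@B4}   OUT={b@B1, c@B2, c@B3, e@B0, e@B3, f@B4}
  B5:   IN={b@B1, c@B2, c@B3, e@B0, e@B3, f@B4}   OUT={a@B5, b@B1, c@B2, c@B3, e@B0, e@B3, f@B5}
  B6:   IN={a@B5, b@B1, c@B2, c@B3, e@B0, e@B3, f@B5}   OUT={a@B5, b@B1, c@B2, c@B3, d@B6, e@B6, f@B5}

Merge at B4: IN[B4] = OUT[B1] ⊔ OUT[B3] = {b@B1, c@B2, c@B3, e@B0, e@B3, f@B1, f@B4}
Applying B4's transfer function to that IN value gives OUT[B4] (row B4 above).

Answer: {b@B1, c@B2, c@B3, e@B0, e@B3, f@B4}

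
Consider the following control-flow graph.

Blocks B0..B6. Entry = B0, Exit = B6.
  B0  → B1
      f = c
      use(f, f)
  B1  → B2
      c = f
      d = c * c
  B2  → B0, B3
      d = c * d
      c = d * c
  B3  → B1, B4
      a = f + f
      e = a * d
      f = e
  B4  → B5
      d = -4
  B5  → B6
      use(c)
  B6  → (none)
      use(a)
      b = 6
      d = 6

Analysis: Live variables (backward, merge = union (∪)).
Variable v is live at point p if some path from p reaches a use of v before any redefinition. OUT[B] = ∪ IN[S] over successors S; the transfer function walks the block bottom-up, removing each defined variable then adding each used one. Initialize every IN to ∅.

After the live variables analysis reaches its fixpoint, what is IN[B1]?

Answer: {f}

Derivation:
Converged values:
  B0:  IN={c}  OUT={f}
  B1:  IN={f}  OUT={c, d, f}
  B2:  IN={c, d, f}  OUT={c, d, f}
  B3:  IN={c, d, f}  OUT={a, c, f}
  B4:  IN={a, c}  OUT={a, c}
  B5:  IN={a, c}  OUT={a}
  B6:  IN={a}  OUT={}

Merge at B1: OUT[B1] = IN[B2] = {c, d, f}
Applying B1's transfer function to that OUT value gives IN[B1] (row B1 above).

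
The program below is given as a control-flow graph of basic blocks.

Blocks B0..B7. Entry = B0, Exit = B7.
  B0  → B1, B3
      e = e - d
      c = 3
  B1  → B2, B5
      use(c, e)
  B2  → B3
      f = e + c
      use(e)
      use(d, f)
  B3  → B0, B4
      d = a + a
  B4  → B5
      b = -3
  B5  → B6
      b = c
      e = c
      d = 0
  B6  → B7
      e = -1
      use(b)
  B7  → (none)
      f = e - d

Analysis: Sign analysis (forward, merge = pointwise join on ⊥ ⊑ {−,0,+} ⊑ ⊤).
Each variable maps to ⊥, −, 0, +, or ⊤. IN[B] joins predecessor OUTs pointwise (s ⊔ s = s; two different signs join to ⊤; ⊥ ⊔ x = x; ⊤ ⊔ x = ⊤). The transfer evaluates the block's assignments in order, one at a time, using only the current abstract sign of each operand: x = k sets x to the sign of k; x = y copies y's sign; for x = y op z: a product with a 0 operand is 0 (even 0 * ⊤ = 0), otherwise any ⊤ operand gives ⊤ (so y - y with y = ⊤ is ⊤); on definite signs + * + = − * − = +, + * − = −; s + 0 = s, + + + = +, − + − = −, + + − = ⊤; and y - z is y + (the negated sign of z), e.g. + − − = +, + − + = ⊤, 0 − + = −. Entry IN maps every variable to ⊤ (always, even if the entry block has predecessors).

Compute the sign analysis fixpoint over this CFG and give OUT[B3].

Converged values:
  B0:  IN=(all ⊤)  OUT={c:+; rest ⊤}
  B1:  IN={c:+; rest ⊤}  OUT={c:+; rest ⊤}
  B2:  IN={c:+; rest ⊤}  OUT={c:+; rest ⊤}
  B3:  IN={c:+; rest ⊤}  OUT={c:+; rest ⊤}
  B4:  IN={c:+; rest ⊤}  OUT={b:-, c:+; rest ⊤}
  B5:  IN={c:+; rest ⊤}  OUT={b:+, c:+, d:0, e:+; rest ⊤}
  B6:  IN={b:+, c:+, d:0, e:+; rest ⊤}  OUT={b:+, c:+, d:0, e:-; rest ⊤}
  B7:  IN={b:+, c:+, d:0, e:-; rest ⊤}  OUT={b:+, c:+, d:0, e:-, f:-; rest ⊤}

Merge at B3: IN[B3] = OUT[B0] ⊔ OUT[B2] = {a: ⊤, b: ⊤, c: +, d: ⊤, e: ⊤, f: ⊤}
Applying B3's transfer function to that IN value gives OUT[B3] (row B3 above).

Answer: {a: ⊤, b: ⊤, c: +, d: ⊤, e: ⊤, f: ⊤}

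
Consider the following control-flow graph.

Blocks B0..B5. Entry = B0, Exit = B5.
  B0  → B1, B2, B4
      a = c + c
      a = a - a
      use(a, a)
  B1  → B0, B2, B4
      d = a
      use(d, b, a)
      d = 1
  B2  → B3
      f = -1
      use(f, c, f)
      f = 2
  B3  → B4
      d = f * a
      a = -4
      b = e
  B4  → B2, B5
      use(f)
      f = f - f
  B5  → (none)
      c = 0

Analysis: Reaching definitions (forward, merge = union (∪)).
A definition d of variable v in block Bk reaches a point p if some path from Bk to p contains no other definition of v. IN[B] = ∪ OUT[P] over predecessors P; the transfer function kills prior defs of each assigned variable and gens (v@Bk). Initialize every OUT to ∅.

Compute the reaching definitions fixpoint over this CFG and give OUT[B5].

Per-block solution:
  B0: | IN={a@B0, d@B1} | OUT={a@B0, d@B1}
  B1: | IN={a@B0, d@B1} | OUT={a@B0, d@B1}
  B2: | IN={a@B0, a@B3, b@B3, d@B1, d@B3, f@B4} | OUT={a@B0, a@B3, b@B3, d@B1, d@B3, f@B2}
  B3: | IN={a@B0, a@B3, b@B3, d@B1, d@B3, f@B2} | OUT={a@B3, b@B3, d@B3, f@B2}
  B4: | IN={a@B0, a@B3, b@B3, d@B1, d@B3, f@B2} | OUT={a@B0, a@B3, b@B3, d@B1, d@B3, f@B4}
  B5: | IN={a@B0, a@B3, b@B3, d@B1, d@B3, f@B4} | OUT={a@B0, a@B3, b@B3, c@B5, d@B1, d@B3, f@B4}

Merge at B5: IN[B5] = OUT[B4] = {a@B0, a@B3, b@B3, d@B1, d@B3, f@B4}
Applying B5's transfer function to that IN value gives OUT[B5] (row B5 above).

Answer: {a@B0, a@B3, b@B3, c@B5, d@B1, d@B3, f@B4}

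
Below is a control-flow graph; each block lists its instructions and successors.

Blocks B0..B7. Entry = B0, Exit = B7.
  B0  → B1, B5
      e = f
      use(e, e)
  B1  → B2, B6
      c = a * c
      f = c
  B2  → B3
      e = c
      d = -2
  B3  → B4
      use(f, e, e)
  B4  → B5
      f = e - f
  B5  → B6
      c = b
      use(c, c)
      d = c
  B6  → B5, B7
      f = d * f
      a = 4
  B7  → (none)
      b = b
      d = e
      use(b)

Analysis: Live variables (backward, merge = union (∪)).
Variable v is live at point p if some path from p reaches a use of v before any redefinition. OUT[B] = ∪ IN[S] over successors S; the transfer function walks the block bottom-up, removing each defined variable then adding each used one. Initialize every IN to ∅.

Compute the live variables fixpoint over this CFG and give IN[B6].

Answer: {b, d, e, f}

Trace:
Fixpoint table:
  B0:   IN={a, b, c, d, f}   OUT={a, b, c, d, e, f}
  B1:   IN={a, b, c, d, e}   OUT={b, c, d, e, f}
  B2:   IN={b, c, f}   OUT={b, e, f}
  B3:   IN={b, e, f}   OUT={b, e, f}
  B4:   IN={b, e, f}   OUT={b, e, f}
  B5:   IN={b, e, f}   OUT={b, d, e, f}
  B6:   IN={b, d, e, f}   OUT={b, e, f}
  B7:   IN={b, e}   OUT={}

Merge at B6: OUT[B6] = IN[B5] ⊔ IN[B7] = {b, e, f}
Applying B6's transfer function to that OUT value gives IN[B6] (row B6 above).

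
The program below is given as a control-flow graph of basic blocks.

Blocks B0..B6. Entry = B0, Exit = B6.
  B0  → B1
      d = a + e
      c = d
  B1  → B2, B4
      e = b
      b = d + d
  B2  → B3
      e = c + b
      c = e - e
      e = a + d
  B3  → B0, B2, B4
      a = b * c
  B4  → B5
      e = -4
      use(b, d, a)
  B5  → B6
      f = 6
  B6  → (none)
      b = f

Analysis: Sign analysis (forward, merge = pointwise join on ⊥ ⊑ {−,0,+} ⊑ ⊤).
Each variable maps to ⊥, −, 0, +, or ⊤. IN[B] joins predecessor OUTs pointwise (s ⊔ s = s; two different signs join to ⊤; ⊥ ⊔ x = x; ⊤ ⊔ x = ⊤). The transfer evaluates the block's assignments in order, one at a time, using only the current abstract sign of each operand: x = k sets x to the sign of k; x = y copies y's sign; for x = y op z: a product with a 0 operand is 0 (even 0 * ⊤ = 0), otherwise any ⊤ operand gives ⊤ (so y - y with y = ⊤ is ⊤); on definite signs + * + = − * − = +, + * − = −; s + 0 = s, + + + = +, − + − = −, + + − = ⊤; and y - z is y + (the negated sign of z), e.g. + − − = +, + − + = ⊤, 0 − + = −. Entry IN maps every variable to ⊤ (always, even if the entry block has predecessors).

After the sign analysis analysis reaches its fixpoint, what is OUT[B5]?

Per-block solution:
  B0: | IN=(all ⊤) | OUT=(all ⊤)
  B1: | IN=(all ⊤) | OUT=(all ⊤)
  B2: | IN=(all ⊤) | OUT=(all ⊤)
  B3: | IN=(all ⊤) | OUT=(all ⊤)
  B4: | IN=(all ⊤) | OUT={e:-; rest ⊤}
  B5: | IN={e:-; rest ⊤} | OUT={e:-, f:+; rest ⊤}
  B6: | IN={e:-, f:+; rest ⊤} | OUT={b:+, e:-, f:+; rest ⊤}

Merge at B5: IN[B5] = OUT[B4] = {a: ⊤, b: ⊤, c: ⊤, d: ⊤, e: -, f: ⊤}
Applying B5's transfer function to that IN value gives OUT[B5] (row B5 above).

Answer: {a: ⊤, b: ⊤, c: ⊤, d: ⊤, e: -, f: +}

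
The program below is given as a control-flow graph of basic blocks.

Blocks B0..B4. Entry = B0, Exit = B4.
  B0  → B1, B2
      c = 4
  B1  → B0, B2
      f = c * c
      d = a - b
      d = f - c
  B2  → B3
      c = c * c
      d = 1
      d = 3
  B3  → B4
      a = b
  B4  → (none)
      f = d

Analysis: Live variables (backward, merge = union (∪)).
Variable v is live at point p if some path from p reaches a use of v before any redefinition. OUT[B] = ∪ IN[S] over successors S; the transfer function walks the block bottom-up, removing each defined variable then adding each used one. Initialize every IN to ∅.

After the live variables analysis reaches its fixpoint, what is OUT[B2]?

Per-block solution:
  B0:   IN={a, b}   OUT={a, b, c}
  B1:   IN={a, b, c}   OUT={a, b, c}
  B2:   IN={b, c}   OUT={b, d}
  B3:   IN={b, d}   OUT={d}
  B4:   IN={d}   OUT={}

Merge at B2: OUT[B2] = IN[B3] = {b, d}

Answer: {b, d}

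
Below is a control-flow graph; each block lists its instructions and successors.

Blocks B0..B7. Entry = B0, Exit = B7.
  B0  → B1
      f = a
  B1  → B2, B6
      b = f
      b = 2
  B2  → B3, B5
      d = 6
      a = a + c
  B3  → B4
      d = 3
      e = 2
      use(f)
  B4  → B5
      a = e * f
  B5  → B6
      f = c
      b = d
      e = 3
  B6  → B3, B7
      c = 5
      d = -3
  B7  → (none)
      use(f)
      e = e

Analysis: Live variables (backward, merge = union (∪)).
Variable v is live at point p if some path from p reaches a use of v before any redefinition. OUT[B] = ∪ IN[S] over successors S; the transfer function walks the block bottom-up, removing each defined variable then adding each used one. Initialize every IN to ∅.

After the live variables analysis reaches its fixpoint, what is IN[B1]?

Converged values:
  B0: | IN={a, c, e} | OUT={a, c, e, f}
  B1: | IN={a, c, e, f} | OUT={a, c, e, f}
  B2: | IN={a, c, f} | OUT={c, d, f}
  B3: | IN={c, f} | OUT={c, d, e, f}
  B4: | IN={c, d, e, f} | OUT={c, d}
  B5: | IN={c, d} | OUT={e, f}
  B6: | IN={e, f} | OUT={c, e, f}
  B7: | IN={e, f} | OUT={}

Merge at B1: OUT[B1] = IN[B2] ⊔ IN[B6] = {a, c, e, f}
Applying B1's transfer function to that OUT value gives IN[B1] (row B1 above).

Answer: {a, c, e, f}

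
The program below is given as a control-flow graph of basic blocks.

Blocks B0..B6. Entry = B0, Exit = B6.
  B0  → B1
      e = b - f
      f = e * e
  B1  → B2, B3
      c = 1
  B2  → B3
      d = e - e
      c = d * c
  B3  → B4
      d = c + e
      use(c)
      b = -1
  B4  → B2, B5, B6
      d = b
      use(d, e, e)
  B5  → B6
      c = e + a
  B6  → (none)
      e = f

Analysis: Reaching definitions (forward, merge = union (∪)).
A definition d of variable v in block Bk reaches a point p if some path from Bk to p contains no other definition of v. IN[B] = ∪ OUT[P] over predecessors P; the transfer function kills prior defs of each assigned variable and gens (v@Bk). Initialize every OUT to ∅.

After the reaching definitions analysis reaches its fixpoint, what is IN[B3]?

Converged values:
  B0:   IN={}   OUT={e@B0, f@B0}
  B1:   IN={e@B0, f@B0}   OUT={c@B1, e@B0, f@B0}
  B2:   IN={b@B3, c@B1, c@B2, d@B4, e@B0, f@B0}   OUT={b@B3, c@B2, d@B2, e@B0, f@B0}
  B3:   IN={b@B3, c@B1, c@B2, d@B2, e@B0, f@B0}   OUT={b@B3, c@B1, c@B2, d@B3, e@B0, f@B0}
  B4:   IN={b@B3, c@B1, c@B2, d@B3, e@B0, f@B0}   OUT={b@B3, c@B1, c@B2, d@B4, e@B0, f@B0}
  B5:   IN={b@B3, c@B1, c@B2, d@B4, e@B0, f@B0}   OUT={b@B3, c@B5, d@B4, e@B0, f@B0}
  B6:   IN={b@B3, c@B1, c@B2, c@B5, d@B4, e@B0, f@B0}   OUT={b@B3, c@B1, c@B2, c@B5, d@B4, e@B6, f@B0}

Merge at B3: IN[B3] = OUT[B1] ⊔ OUT[B2] = {b@B3, c@B1, c@B2, d@B2, e@B0, f@B0}

Answer: {b@B3, c@B1, c@B2, d@B2, e@B0, f@B0}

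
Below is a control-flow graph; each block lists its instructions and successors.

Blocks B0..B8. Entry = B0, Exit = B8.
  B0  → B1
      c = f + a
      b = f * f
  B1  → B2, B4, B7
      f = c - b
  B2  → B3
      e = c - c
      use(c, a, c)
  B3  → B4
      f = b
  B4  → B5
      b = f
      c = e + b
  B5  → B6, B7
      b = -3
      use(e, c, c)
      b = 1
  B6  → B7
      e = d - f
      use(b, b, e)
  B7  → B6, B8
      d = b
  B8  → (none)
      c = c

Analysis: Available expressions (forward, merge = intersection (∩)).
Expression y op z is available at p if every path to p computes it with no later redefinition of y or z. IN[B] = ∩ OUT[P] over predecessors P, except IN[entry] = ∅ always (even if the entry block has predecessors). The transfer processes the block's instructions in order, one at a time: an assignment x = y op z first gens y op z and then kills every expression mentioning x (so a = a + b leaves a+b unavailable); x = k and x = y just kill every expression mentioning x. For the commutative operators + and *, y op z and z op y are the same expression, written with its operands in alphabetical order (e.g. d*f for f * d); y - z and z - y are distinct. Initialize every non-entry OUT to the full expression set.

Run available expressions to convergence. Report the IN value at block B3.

Converged values:
  B0:  IN={}  OUT={a+f, f*f}
  B1:  IN={a+f, f*f}  OUT={c-b}
  B2:  IN={c-b}  OUT={c-b, c-c}
  B3:  IN={c-b, c-c}  OUT={c-b, c-c}
  B4:  IN={c-b}  OUT={b+e}
  B5:  IN={b+e}  OUT={}
  B6:  IN={}  OUT={d-f}
  B7:  IN={}  OUT={}
  B8:  IN={}  OUT={}

Merge at B3: IN[B3] = OUT[B2] = {c-b, c-c}

Answer: {c-b, c-c}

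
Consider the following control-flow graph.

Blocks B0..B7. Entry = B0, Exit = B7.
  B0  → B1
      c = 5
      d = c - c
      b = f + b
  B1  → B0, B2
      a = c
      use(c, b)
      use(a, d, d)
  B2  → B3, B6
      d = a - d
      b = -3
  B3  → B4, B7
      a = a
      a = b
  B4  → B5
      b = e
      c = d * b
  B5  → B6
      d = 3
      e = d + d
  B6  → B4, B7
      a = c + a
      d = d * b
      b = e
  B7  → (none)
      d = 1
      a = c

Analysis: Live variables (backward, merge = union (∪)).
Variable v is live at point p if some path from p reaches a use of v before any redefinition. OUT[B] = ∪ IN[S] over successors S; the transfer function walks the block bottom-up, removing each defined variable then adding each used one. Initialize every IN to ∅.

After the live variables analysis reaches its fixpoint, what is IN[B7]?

Per-block solution:
  B0:   IN={b, e, f}   OUT={b, c, d, e, f}
  B1:   IN={b, c, d, e, f}   OUT={a, b, c, d, e, f}
  B2:   IN={a, c, d, e}   OUT={a, b, c, d, e}
  B3:   IN={a, b, c, d, e}   OUT={a, c, d, e}
  B4:   IN={a, d, e}   OUT={a, b, c}
  B5:   IN={a, b, c}   OUT={a, b, c, d, e}
  B6:   IN={a, b, c, d, e}   OUT={a, c, d, e}
  B7:   IN={c}   OUT={}

B7 is the boundary node: OUT[B7] = {}
Applying B7's transfer function to that OUT value gives IN[B7] (row B7 above).

Answer: {c}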